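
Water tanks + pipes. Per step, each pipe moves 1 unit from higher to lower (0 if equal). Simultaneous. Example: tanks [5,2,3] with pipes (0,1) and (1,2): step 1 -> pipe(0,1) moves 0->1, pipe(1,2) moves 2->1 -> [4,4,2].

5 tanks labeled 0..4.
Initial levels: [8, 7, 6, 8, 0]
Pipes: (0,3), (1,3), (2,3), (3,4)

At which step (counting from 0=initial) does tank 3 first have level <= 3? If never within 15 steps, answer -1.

Answer: 5

Derivation:
Step 1: flows [0=3,3->1,3->2,3->4] -> levels [8 8 7 5 1]
Step 2: flows [0->3,1->3,2->3,3->4] -> levels [7 7 6 7 2]
Step 3: flows [0=3,1=3,3->2,3->4] -> levels [7 7 7 5 3]
Step 4: flows [0->3,1->3,2->3,3->4] -> levels [6 6 6 7 4]
Step 5: flows [3->0,3->1,3->2,3->4] -> levels [7 7 7 3 5]
Tank 3 first reaches <=3 at step 5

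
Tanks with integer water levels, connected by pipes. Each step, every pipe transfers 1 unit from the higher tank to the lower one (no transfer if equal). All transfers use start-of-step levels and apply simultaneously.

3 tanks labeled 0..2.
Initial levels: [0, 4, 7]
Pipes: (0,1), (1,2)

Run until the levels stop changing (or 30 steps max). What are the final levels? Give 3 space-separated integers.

Step 1: flows [1->0,2->1] -> levels [1 4 6]
Step 2: flows [1->0,2->1] -> levels [2 4 5]
Step 3: flows [1->0,2->1] -> levels [3 4 4]
Step 4: flows [1->0,1=2] -> levels [4 3 4]
Step 5: flows [0->1,2->1] -> levels [3 5 3]
Step 6: flows [1->0,1->2] -> levels [4 3 4]
  -> period-2 cycle: step 6 state = step 4 state; never stabilizes
  -> state at step 30: (30-4) mod 2 = 0, same as step 4 -> [4 3 4]

Answer: 4 3 4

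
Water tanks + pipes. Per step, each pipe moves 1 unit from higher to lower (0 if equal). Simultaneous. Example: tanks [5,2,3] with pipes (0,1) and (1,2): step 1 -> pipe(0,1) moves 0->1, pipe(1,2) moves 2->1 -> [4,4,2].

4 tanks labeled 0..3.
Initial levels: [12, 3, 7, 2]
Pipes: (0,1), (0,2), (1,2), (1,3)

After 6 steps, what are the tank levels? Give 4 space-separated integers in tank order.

Answer: 7 6 5 6

Derivation:
Step 1: flows [0->1,0->2,2->1,1->3] -> levels [10 4 7 3]
Step 2: flows [0->1,0->2,2->1,1->3] -> levels [8 5 7 4]
Step 3: flows [0->1,0->2,2->1,1->3] -> levels [6 6 7 5]
Step 4: flows [0=1,2->0,2->1,1->3] -> levels [7 6 5 6]
Step 5: flows [0->1,0->2,1->2,1=3] -> levels [5 6 7 6]
Step 6: flows [1->0,2->0,2->1,1=3] -> levels [7 6 5 6]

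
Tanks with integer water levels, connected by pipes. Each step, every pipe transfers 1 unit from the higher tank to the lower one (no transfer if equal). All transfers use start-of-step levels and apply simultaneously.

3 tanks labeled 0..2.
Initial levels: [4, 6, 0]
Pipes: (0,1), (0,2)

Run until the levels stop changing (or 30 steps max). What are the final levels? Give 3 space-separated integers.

Step 1: flows [1->0,0->2] -> levels [4 5 1]
Step 2: flows [1->0,0->2] -> levels [4 4 2]
Step 3: flows [0=1,0->2] -> levels [3 4 3]
Step 4: flows [1->0,0=2] -> levels [4 3 3]
Step 5: flows [0->1,0->2] -> levels [2 4 4]
Step 6: flows [1->0,2->0] -> levels [4 3 3]
  -> period-2 cycle: step 6 state = step 4 state; never stabilizes
  -> state at step 30: (30-4) mod 2 = 0, same as step 4 -> [4 3 3]

Answer: 4 3 3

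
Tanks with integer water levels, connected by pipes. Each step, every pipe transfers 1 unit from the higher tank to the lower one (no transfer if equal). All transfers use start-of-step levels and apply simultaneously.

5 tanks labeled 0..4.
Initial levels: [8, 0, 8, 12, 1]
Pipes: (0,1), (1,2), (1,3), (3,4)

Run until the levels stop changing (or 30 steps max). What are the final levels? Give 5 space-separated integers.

Answer: 7 4 7 6 5

Derivation:
Step 1: flows [0->1,2->1,3->1,3->4] -> levels [7 3 7 10 2]
Step 2: flows [0->1,2->1,3->1,3->4] -> levels [6 6 6 8 3]
Step 3: flows [0=1,1=2,3->1,3->4] -> levels [6 7 6 6 4]
Step 4: flows [1->0,1->2,1->3,3->4] -> levels [7 4 7 6 5]
Step 5: flows [0->1,2->1,3->1,3->4] -> levels [6 7 6 4 6]
Step 6: flows [1->0,1->2,1->3,4->3] -> levels [7 4 7 6 5]
  -> period-2 cycle: step 6 state = step 4 state; never stabilizes
  -> state at step 30: (30-4) mod 2 = 0, same as step 4 -> [7 4 7 6 5]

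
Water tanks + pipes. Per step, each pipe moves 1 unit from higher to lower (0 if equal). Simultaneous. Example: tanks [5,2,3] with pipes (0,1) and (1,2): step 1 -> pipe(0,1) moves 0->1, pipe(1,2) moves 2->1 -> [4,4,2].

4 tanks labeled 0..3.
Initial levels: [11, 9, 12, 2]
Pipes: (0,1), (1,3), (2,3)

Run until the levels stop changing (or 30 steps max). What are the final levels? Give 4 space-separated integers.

Step 1: flows [0->1,1->3,2->3] -> levels [10 9 11 4]
Step 2: flows [0->1,1->3,2->3] -> levels [9 9 10 6]
Step 3: flows [0=1,1->3,2->3] -> levels [9 8 9 8]
Step 4: flows [0->1,1=3,2->3] -> levels [8 9 8 9]
Step 5: flows [1->0,1=3,3->2] -> levels [9 8 9 8]
  -> period-2 cycle: step 5 state = step 3 state; never stabilizes
  -> state at step 30: (30-3) mod 2 = 1, same as step 4 -> [8 9 8 9]

Answer: 8 9 8 9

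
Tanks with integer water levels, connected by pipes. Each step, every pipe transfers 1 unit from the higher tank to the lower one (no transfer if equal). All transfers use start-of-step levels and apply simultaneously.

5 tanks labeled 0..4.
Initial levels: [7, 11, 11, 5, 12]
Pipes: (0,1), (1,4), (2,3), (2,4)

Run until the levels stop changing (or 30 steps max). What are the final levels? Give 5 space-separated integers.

Answer: 10 8 8 10 10

Derivation:
Step 1: flows [1->0,4->1,2->3,4->2] -> levels [8 11 11 6 10]
Step 2: flows [1->0,1->4,2->3,2->4] -> levels [9 9 9 7 12]
Step 3: flows [0=1,4->1,2->3,4->2] -> levels [9 10 9 8 10]
Step 4: flows [1->0,1=4,2->3,4->2] -> levels [10 9 9 9 9]
Step 5: flows [0->1,1=4,2=3,2=4] -> levels [9 10 9 9 9]
Step 6: flows [1->0,1->4,2=3,2=4] -> levels [10 8 9 9 10]
Step 7: flows [0->1,4->1,2=3,4->2] -> levels [9 10 10 9 8]
Step 8: flows [1->0,1->4,2->3,2->4] -> levels [10 8 8 10 10]
Step 9: flows [0->1,4->1,3->2,4->2] -> levels [9 10 10 9 8]
  -> period-2 cycle: step 9 state = step 7 state; never stabilizes
  -> state at step 30: (30-7) mod 2 = 1, same as step 8 -> [10 8 8 10 10]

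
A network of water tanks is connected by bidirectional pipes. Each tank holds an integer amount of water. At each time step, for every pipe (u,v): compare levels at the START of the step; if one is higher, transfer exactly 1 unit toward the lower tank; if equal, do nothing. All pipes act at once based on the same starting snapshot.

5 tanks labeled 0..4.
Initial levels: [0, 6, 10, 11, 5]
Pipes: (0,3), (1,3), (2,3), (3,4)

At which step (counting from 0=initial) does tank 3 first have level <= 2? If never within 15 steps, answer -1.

Step 1: flows [3->0,3->1,3->2,3->4] -> levels [1 7 11 7 6]
Step 2: flows [3->0,1=3,2->3,3->4] -> levels [2 7 10 6 7]
Step 3: flows [3->0,1->3,2->3,4->3] -> levels [3 6 9 8 6]
Step 4: flows [3->0,3->1,2->3,3->4] -> levels [4 7 8 6 7]
Step 5: flows [3->0,1->3,2->3,4->3] -> levels [5 6 7 8 6]
Step 6: flows [3->0,3->1,3->2,3->4] -> levels [6 7 8 4 7]
Step 7: flows [0->3,1->3,2->3,4->3] -> levels [5 6 7 8 6]
  -> period-2 cycle (repeats step 5); tank 3 never drops to <=2
Tank 3 never reaches <=2 within 15 steps

Answer: -1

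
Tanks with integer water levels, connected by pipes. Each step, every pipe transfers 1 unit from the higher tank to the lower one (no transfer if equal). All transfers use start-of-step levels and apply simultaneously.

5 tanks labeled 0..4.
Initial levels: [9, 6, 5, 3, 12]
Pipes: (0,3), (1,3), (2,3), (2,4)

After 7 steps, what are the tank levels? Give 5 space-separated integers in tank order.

Answer: 6 5 7 8 9

Derivation:
Step 1: flows [0->3,1->3,2->3,4->2] -> levels [8 5 5 6 11]
Step 2: flows [0->3,3->1,3->2,4->2] -> levels [7 6 7 5 10]
Step 3: flows [0->3,1->3,2->3,4->2] -> levels [6 5 7 8 9]
Step 4: flows [3->0,3->1,3->2,4->2] -> levels [7 6 9 5 8]
Step 5: flows [0->3,1->3,2->3,2->4] -> levels [6 5 7 8 9]
  -> period-2 cycle: step 5 state = step 3 state
  -> state at step 7: (7-3) mod 2 = 0, same as step 3 -> [6 5 7 8 9]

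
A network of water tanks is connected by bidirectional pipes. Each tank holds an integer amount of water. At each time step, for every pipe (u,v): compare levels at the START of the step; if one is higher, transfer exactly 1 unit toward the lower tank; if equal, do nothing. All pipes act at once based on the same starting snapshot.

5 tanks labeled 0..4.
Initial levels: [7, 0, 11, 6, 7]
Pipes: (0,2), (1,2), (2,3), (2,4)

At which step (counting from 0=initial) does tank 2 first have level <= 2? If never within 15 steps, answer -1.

Step 1: flows [2->0,2->1,2->3,2->4] -> levels [8 1 7 7 8]
Step 2: flows [0->2,2->1,2=3,4->2] -> levels [7 2 8 7 7]
Step 3: flows [2->0,2->1,2->3,2->4] -> levels [8 3 4 8 8]
Step 4: flows [0->2,2->1,3->2,4->2] -> levels [7 4 6 7 7]
Step 5: flows [0->2,2->1,3->2,4->2] -> levels [6 5 8 6 6]
Step 6: flows [2->0,2->1,2->3,2->4] -> levels [7 6 4 7 7]
Step 7: flows [0->2,1->2,3->2,4->2] -> levels [6 5 8 6 6]
  -> period-2 cycle (repeats step 5); tank 2 never drops to <=2
Tank 2 never reaches <=2 within 15 steps

Answer: -1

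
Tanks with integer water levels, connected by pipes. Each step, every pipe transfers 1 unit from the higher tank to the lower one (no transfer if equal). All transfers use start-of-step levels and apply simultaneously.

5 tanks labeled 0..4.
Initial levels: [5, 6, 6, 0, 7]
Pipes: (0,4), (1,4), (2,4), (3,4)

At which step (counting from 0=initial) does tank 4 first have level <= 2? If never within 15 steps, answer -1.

Step 1: flows [4->0,4->1,4->2,4->3] -> levels [6 7 7 1 3]
Step 2: flows [0->4,1->4,2->4,4->3] -> levels [5 6 6 2 5]
Step 3: flows [0=4,1->4,2->4,4->3] -> levels [5 5 5 3 6]
Step 4: flows [4->0,4->1,4->2,4->3] -> levels [6 6 6 4 2]
Tank 4 first reaches <=2 at step 4

Answer: 4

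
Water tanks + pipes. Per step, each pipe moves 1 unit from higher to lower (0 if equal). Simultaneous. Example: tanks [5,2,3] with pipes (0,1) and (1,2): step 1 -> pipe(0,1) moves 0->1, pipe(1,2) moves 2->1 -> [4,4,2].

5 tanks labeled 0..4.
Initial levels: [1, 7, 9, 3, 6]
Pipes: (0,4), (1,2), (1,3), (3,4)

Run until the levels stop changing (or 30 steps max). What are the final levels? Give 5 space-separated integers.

Step 1: flows [4->0,2->1,1->3,4->3] -> levels [2 7 8 5 4]
Step 2: flows [4->0,2->1,1->3,3->4] -> levels [3 7 7 5 4]
Step 3: flows [4->0,1=2,1->3,3->4] -> levels [4 6 7 5 4]
Step 4: flows [0=4,2->1,1->3,3->4] -> levels [4 6 6 5 5]
Step 5: flows [4->0,1=2,1->3,3=4] -> levels [5 5 6 6 4]
Step 6: flows [0->4,2->1,3->1,3->4] -> levels [4 7 5 4 6]
Step 7: flows [4->0,1->2,1->3,4->3] -> levels [5 5 6 6 4]
  -> period-2 cycle: step 7 state = step 5 state; never stabilizes
  -> state at step 30: (30-5) mod 2 = 1, same as step 6 -> [4 7 5 4 6]

Answer: 4 7 5 4 6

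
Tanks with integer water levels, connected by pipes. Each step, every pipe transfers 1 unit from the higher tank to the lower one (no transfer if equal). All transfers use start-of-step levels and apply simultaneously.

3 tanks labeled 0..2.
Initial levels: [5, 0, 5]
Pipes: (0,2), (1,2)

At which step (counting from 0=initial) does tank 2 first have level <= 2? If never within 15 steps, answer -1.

Step 1: flows [0=2,2->1] -> levels [5 1 4]
Step 2: flows [0->2,2->1] -> levels [4 2 4]
Step 3: flows [0=2,2->1] -> levels [4 3 3]
Step 4: flows [0->2,1=2] -> levels [3 3 4]
Step 5: flows [2->0,2->1] -> levels [4 4 2]
Tank 2 first reaches <=2 at step 5

Answer: 5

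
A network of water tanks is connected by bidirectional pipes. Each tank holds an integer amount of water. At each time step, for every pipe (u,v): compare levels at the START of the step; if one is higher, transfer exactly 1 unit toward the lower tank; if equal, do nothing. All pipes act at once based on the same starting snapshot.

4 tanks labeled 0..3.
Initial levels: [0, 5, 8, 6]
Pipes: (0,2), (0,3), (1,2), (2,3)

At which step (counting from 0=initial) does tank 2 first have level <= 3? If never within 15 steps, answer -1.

Step 1: flows [2->0,3->0,2->1,2->3] -> levels [2 6 5 6]
Step 2: flows [2->0,3->0,1->2,3->2] -> levels [4 5 6 4]
Step 3: flows [2->0,0=3,2->1,2->3] -> levels [5 6 3 5]
Tank 2 first reaches <=3 at step 3

Answer: 3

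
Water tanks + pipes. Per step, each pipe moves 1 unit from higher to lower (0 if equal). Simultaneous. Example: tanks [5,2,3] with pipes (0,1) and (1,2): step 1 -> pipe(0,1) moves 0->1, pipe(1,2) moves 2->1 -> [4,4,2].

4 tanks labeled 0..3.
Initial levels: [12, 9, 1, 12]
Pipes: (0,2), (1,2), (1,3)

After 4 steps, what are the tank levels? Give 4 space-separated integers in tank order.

Answer: 8 8 9 9

Derivation:
Step 1: flows [0->2,1->2,3->1] -> levels [11 9 3 11]
Step 2: flows [0->2,1->2,3->1] -> levels [10 9 5 10]
Step 3: flows [0->2,1->2,3->1] -> levels [9 9 7 9]
Step 4: flows [0->2,1->2,1=3] -> levels [8 8 9 9]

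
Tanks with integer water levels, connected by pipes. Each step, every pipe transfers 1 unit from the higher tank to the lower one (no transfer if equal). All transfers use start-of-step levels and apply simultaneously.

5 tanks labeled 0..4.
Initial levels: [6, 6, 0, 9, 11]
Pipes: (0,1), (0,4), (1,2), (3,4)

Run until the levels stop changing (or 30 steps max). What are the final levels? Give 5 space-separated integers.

Answer: 5 7 5 7 8

Derivation:
Step 1: flows [0=1,4->0,1->2,4->3] -> levels [7 5 1 10 9]
Step 2: flows [0->1,4->0,1->2,3->4] -> levels [7 5 2 9 9]
Step 3: flows [0->1,4->0,1->2,3=4] -> levels [7 5 3 9 8]
Step 4: flows [0->1,4->0,1->2,3->4] -> levels [7 5 4 8 8]
Step 5: flows [0->1,4->0,1->2,3=4] -> levels [7 5 5 8 7]
Step 6: flows [0->1,0=4,1=2,3->4] -> levels [6 6 5 7 8]
Step 7: flows [0=1,4->0,1->2,4->3] -> levels [7 5 6 8 6]
Step 8: flows [0->1,0->4,2->1,3->4] -> levels [5 7 5 7 8]
Step 9: flows [1->0,4->0,1->2,4->3] -> levels [7 5 6 8 6]
  -> period-2 cycle: step 9 state = step 7 state; never stabilizes
  -> state at step 30: (30-7) mod 2 = 1, same as step 8 -> [5 7 5 7 8]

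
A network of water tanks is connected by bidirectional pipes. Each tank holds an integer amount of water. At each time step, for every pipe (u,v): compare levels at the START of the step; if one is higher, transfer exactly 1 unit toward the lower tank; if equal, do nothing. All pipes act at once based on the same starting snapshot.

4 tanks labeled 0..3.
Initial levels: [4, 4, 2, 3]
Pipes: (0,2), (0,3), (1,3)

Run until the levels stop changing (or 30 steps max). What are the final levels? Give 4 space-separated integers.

Answer: 4 4 2 3

Derivation:
Step 1: flows [0->2,0->3,1->3] -> levels [2 3 3 5]
Step 2: flows [2->0,3->0,3->1] -> levels [4 4 2 3]
  -> period-2 cycle: step 2 state = step 0 state; never stabilizes
  -> state at step 30: (30-0) mod 2 = 0, same as step 0 -> [4 4 2 3]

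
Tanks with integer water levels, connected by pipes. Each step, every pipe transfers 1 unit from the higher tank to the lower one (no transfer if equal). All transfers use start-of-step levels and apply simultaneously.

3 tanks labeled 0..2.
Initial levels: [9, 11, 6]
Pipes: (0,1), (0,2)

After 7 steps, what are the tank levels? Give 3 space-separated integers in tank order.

Answer: 8 9 9

Derivation:
Step 1: flows [1->0,0->2] -> levels [9 10 7]
Step 2: flows [1->0,0->2] -> levels [9 9 8]
Step 3: flows [0=1,0->2] -> levels [8 9 9]
Step 4: flows [1->0,2->0] -> levels [10 8 8]
Step 5: flows [0->1,0->2] -> levels [8 9 9]
  -> period-2 cycle: step 5 state = step 3 state
  -> state at step 7: (7-3) mod 2 = 0, same as step 3 -> [8 9 9]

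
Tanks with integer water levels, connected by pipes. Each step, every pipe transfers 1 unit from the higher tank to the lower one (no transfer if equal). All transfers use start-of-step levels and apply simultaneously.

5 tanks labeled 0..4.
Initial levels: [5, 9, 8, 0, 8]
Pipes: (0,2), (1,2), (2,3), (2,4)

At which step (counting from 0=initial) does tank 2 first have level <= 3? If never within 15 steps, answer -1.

Answer: -1

Derivation:
Step 1: flows [2->0,1->2,2->3,2=4] -> levels [6 8 7 1 8]
Step 2: flows [2->0,1->2,2->3,4->2] -> levels [7 7 7 2 7]
Step 3: flows [0=2,1=2,2->3,2=4] -> levels [7 7 6 3 7]
Step 4: flows [0->2,1->2,2->3,4->2] -> levels [6 6 8 4 6]
Step 5: flows [2->0,2->1,2->3,2->4] -> levels [7 7 4 5 7]
Step 6: flows [0->2,1->2,3->2,4->2] -> levels [6 6 8 4 6]
  -> period-2 cycle (repeats step 4); tank 2 never drops to <=3
Tank 2 never reaches <=3 within 15 steps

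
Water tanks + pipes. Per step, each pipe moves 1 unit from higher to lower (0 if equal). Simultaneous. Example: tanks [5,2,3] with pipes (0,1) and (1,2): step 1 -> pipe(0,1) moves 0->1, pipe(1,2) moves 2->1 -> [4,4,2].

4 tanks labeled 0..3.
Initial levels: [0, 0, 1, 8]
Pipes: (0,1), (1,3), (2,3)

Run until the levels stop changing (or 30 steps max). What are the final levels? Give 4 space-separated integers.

Step 1: flows [0=1,3->1,3->2] -> levels [0 1 2 6]
Step 2: flows [1->0,3->1,3->2] -> levels [1 1 3 4]
Step 3: flows [0=1,3->1,3->2] -> levels [1 2 4 2]
Step 4: flows [1->0,1=3,2->3] -> levels [2 1 3 3]
Step 5: flows [0->1,3->1,2=3] -> levels [1 3 3 2]
Step 6: flows [1->0,1->3,2->3] -> levels [2 1 2 4]
Step 7: flows [0->1,3->1,3->2] -> levels [1 3 3 2]
  -> period-2 cycle: step 7 state = step 5 state; never stabilizes
  -> state at step 30: (30-5) mod 2 = 1, same as step 6 -> [2 1 2 4]

Answer: 2 1 2 4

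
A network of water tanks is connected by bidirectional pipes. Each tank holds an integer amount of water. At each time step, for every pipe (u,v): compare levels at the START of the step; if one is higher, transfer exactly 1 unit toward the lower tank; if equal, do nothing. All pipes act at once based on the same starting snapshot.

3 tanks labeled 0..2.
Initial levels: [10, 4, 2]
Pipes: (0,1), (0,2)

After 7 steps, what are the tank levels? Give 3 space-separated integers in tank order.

Answer: 4 6 6

Derivation:
Step 1: flows [0->1,0->2] -> levels [8 5 3]
Step 2: flows [0->1,0->2] -> levels [6 6 4]
Step 3: flows [0=1,0->2] -> levels [5 6 5]
Step 4: flows [1->0,0=2] -> levels [6 5 5]
Step 5: flows [0->1,0->2] -> levels [4 6 6]
Step 6: flows [1->0,2->0] -> levels [6 5 5]
  -> period-2 cycle: step 6 state = step 4 state
  -> state at step 7: (7-4) mod 2 = 1, same as step 5 -> [4 6 6]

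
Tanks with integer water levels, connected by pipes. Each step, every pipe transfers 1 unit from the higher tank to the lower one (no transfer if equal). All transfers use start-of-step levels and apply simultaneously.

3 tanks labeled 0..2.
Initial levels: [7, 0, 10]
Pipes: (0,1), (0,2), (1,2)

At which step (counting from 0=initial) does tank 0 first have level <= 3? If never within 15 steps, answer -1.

Answer: -1

Derivation:
Step 1: flows [0->1,2->0,2->1] -> levels [7 2 8]
Step 2: flows [0->1,2->0,2->1] -> levels [7 4 6]
Step 3: flows [0->1,0->2,2->1] -> levels [5 6 6]
Step 4: flows [1->0,2->0,1=2] -> levels [7 5 5]
Step 5: flows [0->1,0->2,1=2] -> levels [5 6 6]
  -> period-2 cycle (repeats step 3); tank 0 never drops to <=3
Tank 0 never reaches <=3 within 15 steps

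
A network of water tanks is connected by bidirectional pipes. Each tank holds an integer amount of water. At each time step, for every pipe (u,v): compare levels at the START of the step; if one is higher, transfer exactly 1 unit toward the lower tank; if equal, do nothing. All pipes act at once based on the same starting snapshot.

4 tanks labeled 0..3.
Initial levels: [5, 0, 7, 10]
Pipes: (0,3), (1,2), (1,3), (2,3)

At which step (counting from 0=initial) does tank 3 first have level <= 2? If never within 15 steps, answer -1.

Answer: -1

Derivation:
Step 1: flows [3->0,2->1,3->1,3->2] -> levels [6 2 7 7]
Step 2: flows [3->0,2->1,3->1,2=3] -> levels [7 4 6 5]
Step 3: flows [0->3,2->1,3->1,2->3] -> levels [6 6 4 6]
Step 4: flows [0=3,1->2,1=3,3->2] -> levels [6 5 6 5]
Step 5: flows [0->3,2->1,1=3,2->3] -> levels [5 6 4 7]
Step 6: flows [3->0,1->2,3->1,3->2] -> levels [6 6 6 4]
Step 7: flows [0->3,1=2,1->3,2->3] -> levels [5 5 5 7]
Step 8: flows [3->0,1=2,3->1,3->2] -> levels [6 6 6 4]
  -> period-2 cycle (repeats step 6); tank 3 never drops to <=2
Tank 3 never reaches <=2 within 15 steps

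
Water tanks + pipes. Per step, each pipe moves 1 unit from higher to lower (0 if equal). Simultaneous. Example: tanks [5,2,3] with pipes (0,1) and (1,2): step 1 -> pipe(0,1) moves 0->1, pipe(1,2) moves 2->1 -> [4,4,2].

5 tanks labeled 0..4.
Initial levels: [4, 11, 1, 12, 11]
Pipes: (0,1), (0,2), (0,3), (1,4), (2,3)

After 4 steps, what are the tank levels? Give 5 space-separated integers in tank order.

Step 1: flows [1->0,0->2,3->0,1=4,3->2] -> levels [5 10 3 10 11]
Step 2: flows [1->0,0->2,3->0,4->1,3->2] -> levels [6 10 5 8 10]
Step 3: flows [1->0,0->2,3->0,1=4,3->2] -> levels [7 9 7 6 10]
Step 4: flows [1->0,0=2,0->3,4->1,2->3] -> levels [7 9 6 8 9]

Answer: 7 9 6 8 9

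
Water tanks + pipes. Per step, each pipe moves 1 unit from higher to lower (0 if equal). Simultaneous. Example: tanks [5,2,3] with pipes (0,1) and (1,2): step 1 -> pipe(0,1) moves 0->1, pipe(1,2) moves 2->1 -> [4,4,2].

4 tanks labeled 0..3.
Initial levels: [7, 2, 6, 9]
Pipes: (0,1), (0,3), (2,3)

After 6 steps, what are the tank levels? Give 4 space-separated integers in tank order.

Step 1: flows [0->1,3->0,3->2] -> levels [7 3 7 7]
Step 2: flows [0->1,0=3,2=3] -> levels [6 4 7 7]
Step 3: flows [0->1,3->0,2=3] -> levels [6 5 7 6]
Step 4: flows [0->1,0=3,2->3] -> levels [5 6 6 7]
Step 5: flows [1->0,3->0,3->2] -> levels [7 5 7 5]
Step 6: flows [0->1,0->3,2->3] -> levels [5 6 6 7]

Answer: 5 6 6 7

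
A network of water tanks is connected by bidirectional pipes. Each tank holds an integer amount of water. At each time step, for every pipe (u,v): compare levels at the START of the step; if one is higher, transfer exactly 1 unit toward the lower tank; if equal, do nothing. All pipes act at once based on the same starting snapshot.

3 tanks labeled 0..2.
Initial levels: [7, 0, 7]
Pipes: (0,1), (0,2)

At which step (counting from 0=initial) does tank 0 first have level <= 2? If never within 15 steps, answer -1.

Step 1: flows [0->1,0=2] -> levels [6 1 7]
Step 2: flows [0->1,2->0] -> levels [6 2 6]
Step 3: flows [0->1,0=2] -> levels [5 3 6]
Step 4: flows [0->1,2->0] -> levels [5 4 5]
Step 5: flows [0->1,0=2] -> levels [4 5 5]
Step 6: flows [1->0,2->0] -> levels [6 4 4]
Step 7: flows [0->1,0->2] -> levels [4 5 5]
  -> period-2 cycle (repeats step 5); tank 0 never drops to <=2
Tank 0 never reaches <=2 within 15 steps

Answer: -1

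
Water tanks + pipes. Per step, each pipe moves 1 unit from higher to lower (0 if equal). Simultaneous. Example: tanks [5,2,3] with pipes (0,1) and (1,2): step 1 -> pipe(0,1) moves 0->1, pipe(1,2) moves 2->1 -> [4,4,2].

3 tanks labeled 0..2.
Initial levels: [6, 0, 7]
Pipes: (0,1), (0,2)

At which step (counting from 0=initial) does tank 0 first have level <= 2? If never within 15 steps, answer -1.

Answer: -1

Derivation:
Step 1: flows [0->1,2->0] -> levels [6 1 6]
Step 2: flows [0->1,0=2] -> levels [5 2 6]
Step 3: flows [0->1,2->0] -> levels [5 3 5]
Step 4: flows [0->1,0=2] -> levels [4 4 5]
Step 5: flows [0=1,2->0] -> levels [5 4 4]
Step 6: flows [0->1,0->2] -> levels [3 5 5]
Step 7: flows [1->0,2->0] -> levels [5 4 4]
  -> period-2 cycle (repeats step 5); tank 0 never drops to <=2
Tank 0 never reaches <=2 within 15 steps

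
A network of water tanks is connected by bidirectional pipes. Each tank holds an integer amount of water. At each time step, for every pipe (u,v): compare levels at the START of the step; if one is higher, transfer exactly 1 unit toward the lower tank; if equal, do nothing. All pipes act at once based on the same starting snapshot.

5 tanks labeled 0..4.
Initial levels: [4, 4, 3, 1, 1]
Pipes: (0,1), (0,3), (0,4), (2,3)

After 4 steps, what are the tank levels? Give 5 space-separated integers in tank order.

Step 1: flows [0=1,0->3,0->4,2->3] -> levels [2 4 2 3 2]
Step 2: flows [1->0,3->0,0=4,3->2] -> levels [4 3 3 1 2]
Step 3: flows [0->1,0->3,0->4,2->3] -> levels [1 4 2 3 3]
Step 4: flows [1->0,3->0,4->0,3->2] -> levels [4 3 3 1 2]

Answer: 4 3 3 1 2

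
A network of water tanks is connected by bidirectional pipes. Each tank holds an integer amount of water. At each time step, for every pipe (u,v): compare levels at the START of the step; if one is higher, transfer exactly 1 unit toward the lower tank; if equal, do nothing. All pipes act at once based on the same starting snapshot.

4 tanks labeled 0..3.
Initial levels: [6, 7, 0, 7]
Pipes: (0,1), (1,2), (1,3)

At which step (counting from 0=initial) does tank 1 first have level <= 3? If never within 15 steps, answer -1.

Step 1: flows [1->0,1->2,1=3] -> levels [7 5 1 7]
Step 2: flows [0->1,1->2,3->1] -> levels [6 6 2 6]
Step 3: flows [0=1,1->2,1=3] -> levels [6 5 3 6]
Step 4: flows [0->1,1->2,3->1] -> levels [5 6 4 5]
Step 5: flows [1->0,1->2,1->3] -> levels [6 3 5 6]
Tank 1 first reaches <=3 at step 5

Answer: 5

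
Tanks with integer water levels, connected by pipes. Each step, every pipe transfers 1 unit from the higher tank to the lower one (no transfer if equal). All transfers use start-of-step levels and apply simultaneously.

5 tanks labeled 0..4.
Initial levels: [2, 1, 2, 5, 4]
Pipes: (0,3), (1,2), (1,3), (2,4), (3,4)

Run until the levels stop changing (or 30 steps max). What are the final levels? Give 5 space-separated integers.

Step 1: flows [3->0,2->1,3->1,4->2,3->4] -> levels [3 3 2 2 4]
Step 2: flows [0->3,1->2,1->3,4->2,4->3] -> levels [2 1 4 5 2]
Step 3: flows [3->0,2->1,3->1,2->4,3->4] -> levels [3 3 2 2 4]
  -> period-2 cycle: step 3 state = step 1 state; never stabilizes
  -> state at step 30: (30-1) mod 2 = 1, same as step 2 -> [2 1 4 5 2]

Answer: 2 1 4 5 2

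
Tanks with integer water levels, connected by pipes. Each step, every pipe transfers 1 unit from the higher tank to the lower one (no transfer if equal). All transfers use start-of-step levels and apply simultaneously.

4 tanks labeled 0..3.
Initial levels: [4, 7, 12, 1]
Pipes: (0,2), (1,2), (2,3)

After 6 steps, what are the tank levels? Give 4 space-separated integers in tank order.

Answer: 6 6 6 6

Derivation:
Step 1: flows [2->0,2->1,2->3] -> levels [5 8 9 2]
Step 2: flows [2->0,2->1,2->3] -> levels [6 9 6 3]
Step 3: flows [0=2,1->2,2->3] -> levels [6 8 6 4]
Step 4: flows [0=2,1->2,2->3] -> levels [6 7 6 5]
Step 5: flows [0=2,1->2,2->3] -> levels [6 6 6 6]
Step 6: flows [0=2,1=2,2=3] -> levels [6 6 6 6]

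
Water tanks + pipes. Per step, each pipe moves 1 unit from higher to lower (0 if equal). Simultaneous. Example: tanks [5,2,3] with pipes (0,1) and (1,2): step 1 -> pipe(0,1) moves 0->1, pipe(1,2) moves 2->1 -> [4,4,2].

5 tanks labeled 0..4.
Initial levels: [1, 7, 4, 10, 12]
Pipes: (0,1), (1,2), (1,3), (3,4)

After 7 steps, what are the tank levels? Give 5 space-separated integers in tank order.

Step 1: flows [1->0,1->2,3->1,4->3] -> levels [2 6 5 10 11]
Step 2: flows [1->0,1->2,3->1,4->3] -> levels [3 5 6 10 10]
Step 3: flows [1->0,2->1,3->1,3=4] -> levels [4 6 5 9 10]
Step 4: flows [1->0,1->2,3->1,4->3] -> levels [5 5 6 9 9]
Step 5: flows [0=1,2->1,3->1,3=4] -> levels [5 7 5 8 9]
Step 6: flows [1->0,1->2,3->1,4->3] -> levels [6 6 6 8 8]
Step 7: flows [0=1,1=2,3->1,3=4] -> levels [6 7 6 7 8]

Answer: 6 7 6 7 8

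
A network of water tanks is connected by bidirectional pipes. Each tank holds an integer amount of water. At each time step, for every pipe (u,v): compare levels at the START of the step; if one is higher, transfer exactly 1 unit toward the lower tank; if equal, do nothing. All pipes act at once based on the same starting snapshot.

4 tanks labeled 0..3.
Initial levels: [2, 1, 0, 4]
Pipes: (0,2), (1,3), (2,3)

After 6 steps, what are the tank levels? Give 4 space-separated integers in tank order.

Step 1: flows [0->2,3->1,3->2] -> levels [1 2 2 2]
Step 2: flows [2->0,1=3,2=3] -> levels [2 2 1 2]
Step 3: flows [0->2,1=3,3->2] -> levels [1 2 3 1]
Step 4: flows [2->0,1->3,2->3] -> levels [2 1 1 3]
Step 5: flows [0->2,3->1,3->2] -> levels [1 2 3 1]
  -> period-2 cycle: step 5 state = step 3 state
  -> state at step 6: (6-3) mod 2 = 1, same as step 4 -> [2 1 1 3]

Answer: 2 1 1 3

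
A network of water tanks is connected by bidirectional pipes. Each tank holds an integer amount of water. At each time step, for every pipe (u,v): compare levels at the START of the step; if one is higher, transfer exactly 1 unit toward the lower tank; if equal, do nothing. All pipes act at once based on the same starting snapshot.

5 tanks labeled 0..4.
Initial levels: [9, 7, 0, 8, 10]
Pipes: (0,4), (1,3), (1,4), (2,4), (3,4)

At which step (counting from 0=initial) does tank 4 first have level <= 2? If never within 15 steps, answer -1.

Step 1: flows [4->0,3->1,4->1,4->2,4->3] -> levels [10 9 1 8 6]
Step 2: flows [0->4,1->3,1->4,4->2,3->4] -> levels [9 7 2 8 8]
Step 3: flows [0->4,3->1,4->1,4->2,3=4] -> levels [8 9 3 7 7]
Step 4: flows [0->4,1->3,1->4,4->2,3=4] -> levels [7 7 4 8 8]
Step 5: flows [4->0,3->1,4->1,4->2,3=4] -> levels [8 9 5 7 5]
Step 6: flows [0->4,1->3,1->4,2=4,3->4] -> levels [7 7 5 7 8]
Step 7: flows [4->0,1=3,4->1,4->2,4->3] -> levels [8 8 6 8 4]
Step 8: flows [0->4,1=3,1->4,2->4,3->4] -> levels [7 7 5 7 8]
  -> period-2 cycle (repeats step 6); tank 4 never drops to <=2
Tank 4 never reaches <=2 within 15 steps

Answer: -1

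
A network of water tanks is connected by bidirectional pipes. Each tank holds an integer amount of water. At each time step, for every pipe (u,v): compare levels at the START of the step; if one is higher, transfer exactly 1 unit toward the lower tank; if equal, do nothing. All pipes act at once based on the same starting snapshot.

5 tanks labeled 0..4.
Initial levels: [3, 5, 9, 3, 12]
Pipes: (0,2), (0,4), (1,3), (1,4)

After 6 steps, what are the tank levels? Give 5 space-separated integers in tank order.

Answer: 6 5 8 6 7

Derivation:
Step 1: flows [2->0,4->0,1->3,4->1] -> levels [5 5 8 4 10]
Step 2: flows [2->0,4->0,1->3,4->1] -> levels [7 5 7 5 8]
Step 3: flows [0=2,4->0,1=3,4->1] -> levels [8 6 7 5 6]
Step 4: flows [0->2,0->4,1->3,1=4] -> levels [6 5 8 6 7]
Step 5: flows [2->0,4->0,3->1,4->1] -> levels [8 7 7 5 5]
Step 6: flows [0->2,0->4,1->3,1->4] -> levels [6 5 8 6 7]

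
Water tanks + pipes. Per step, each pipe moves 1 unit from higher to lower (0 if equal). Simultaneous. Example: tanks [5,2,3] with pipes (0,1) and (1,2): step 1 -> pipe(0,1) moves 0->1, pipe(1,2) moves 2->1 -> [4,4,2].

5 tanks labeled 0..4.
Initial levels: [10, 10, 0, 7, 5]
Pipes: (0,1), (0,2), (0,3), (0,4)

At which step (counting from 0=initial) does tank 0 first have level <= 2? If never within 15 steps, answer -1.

Step 1: flows [0=1,0->2,0->3,0->4] -> levels [7 10 1 8 6]
Step 2: flows [1->0,0->2,3->0,0->4] -> levels [7 9 2 7 7]
Step 3: flows [1->0,0->2,0=3,0=4] -> levels [7 8 3 7 7]
Step 4: flows [1->0,0->2,0=3,0=4] -> levels [7 7 4 7 7]
Step 5: flows [0=1,0->2,0=3,0=4] -> levels [6 7 5 7 7]
Step 6: flows [1->0,0->2,3->0,4->0] -> levels [8 6 6 6 6]
Step 7: flows [0->1,0->2,0->3,0->4] -> levels [4 7 7 7 7]
Step 8: flows [1->0,2->0,3->0,4->0] -> levels [8 6 6 6 6]
  -> period-2 cycle (repeats step 6); tank 0 never drops to <=2
Tank 0 never reaches <=2 within 15 steps

Answer: -1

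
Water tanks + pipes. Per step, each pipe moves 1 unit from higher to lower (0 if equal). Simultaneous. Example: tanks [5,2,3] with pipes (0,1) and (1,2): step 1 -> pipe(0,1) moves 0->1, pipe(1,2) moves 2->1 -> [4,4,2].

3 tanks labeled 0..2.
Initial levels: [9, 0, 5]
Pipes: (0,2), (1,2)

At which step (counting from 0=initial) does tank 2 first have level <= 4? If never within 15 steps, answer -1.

Answer: 5

Derivation:
Step 1: flows [0->2,2->1] -> levels [8 1 5]
Step 2: flows [0->2,2->1] -> levels [7 2 5]
Step 3: flows [0->2,2->1] -> levels [6 3 5]
Step 4: flows [0->2,2->1] -> levels [5 4 5]
Step 5: flows [0=2,2->1] -> levels [5 5 4]
Tank 2 first reaches <=4 at step 5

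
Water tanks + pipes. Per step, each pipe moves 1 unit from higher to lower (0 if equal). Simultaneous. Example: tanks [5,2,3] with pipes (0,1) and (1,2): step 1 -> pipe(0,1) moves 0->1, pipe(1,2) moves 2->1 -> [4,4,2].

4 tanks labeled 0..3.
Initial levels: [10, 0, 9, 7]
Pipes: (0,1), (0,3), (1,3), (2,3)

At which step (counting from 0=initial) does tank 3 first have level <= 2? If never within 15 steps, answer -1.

Step 1: flows [0->1,0->3,3->1,2->3] -> levels [8 2 8 8]
Step 2: flows [0->1,0=3,3->1,2=3] -> levels [7 4 8 7]
Step 3: flows [0->1,0=3,3->1,2->3] -> levels [6 6 7 7]
Step 4: flows [0=1,3->0,3->1,2=3] -> levels [7 7 7 5]
Step 5: flows [0=1,0->3,1->3,2->3] -> levels [6 6 6 8]
Step 6: flows [0=1,3->0,3->1,3->2] -> levels [7 7 7 5]
  -> period-2 cycle (repeats step 4); tank 3 never drops to <=2
Tank 3 never reaches <=2 within 15 steps

Answer: -1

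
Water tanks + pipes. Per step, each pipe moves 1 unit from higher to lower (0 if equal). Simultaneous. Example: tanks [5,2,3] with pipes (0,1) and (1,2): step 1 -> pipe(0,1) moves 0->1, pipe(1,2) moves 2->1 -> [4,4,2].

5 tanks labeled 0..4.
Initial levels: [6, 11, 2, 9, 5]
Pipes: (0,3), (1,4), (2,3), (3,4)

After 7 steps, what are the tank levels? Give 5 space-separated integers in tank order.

Step 1: flows [3->0,1->4,3->2,3->4] -> levels [7 10 3 6 7]
Step 2: flows [0->3,1->4,3->2,4->3] -> levels [6 9 4 7 7]
Step 3: flows [3->0,1->4,3->2,3=4] -> levels [7 8 5 5 8]
Step 4: flows [0->3,1=4,2=3,4->3] -> levels [6 8 5 7 7]
Step 5: flows [3->0,1->4,3->2,3=4] -> levels [7 7 6 5 8]
Step 6: flows [0->3,4->1,2->3,4->3] -> levels [6 8 5 8 6]
Step 7: flows [3->0,1->4,3->2,3->4] -> levels [7 7 6 5 8]

Answer: 7 7 6 5 8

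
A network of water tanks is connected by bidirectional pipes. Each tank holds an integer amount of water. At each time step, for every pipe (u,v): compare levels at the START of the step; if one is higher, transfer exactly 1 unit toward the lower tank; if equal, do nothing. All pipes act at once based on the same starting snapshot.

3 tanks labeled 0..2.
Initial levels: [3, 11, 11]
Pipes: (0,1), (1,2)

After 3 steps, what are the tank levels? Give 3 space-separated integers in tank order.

Step 1: flows [1->0,1=2] -> levels [4 10 11]
Step 2: flows [1->0,2->1] -> levels [5 10 10]
Step 3: flows [1->0,1=2] -> levels [6 9 10]

Answer: 6 9 10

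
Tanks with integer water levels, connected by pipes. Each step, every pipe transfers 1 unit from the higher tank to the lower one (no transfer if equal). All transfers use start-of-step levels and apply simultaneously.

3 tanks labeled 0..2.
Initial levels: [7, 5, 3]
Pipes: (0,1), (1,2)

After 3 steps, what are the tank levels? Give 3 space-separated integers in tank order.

Answer: 5 5 5

Derivation:
Step 1: flows [0->1,1->2] -> levels [6 5 4]
Step 2: flows [0->1,1->2] -> levels [5 5 5]
Step 3: flows [0=1,1=2] -> levels [5 5 5]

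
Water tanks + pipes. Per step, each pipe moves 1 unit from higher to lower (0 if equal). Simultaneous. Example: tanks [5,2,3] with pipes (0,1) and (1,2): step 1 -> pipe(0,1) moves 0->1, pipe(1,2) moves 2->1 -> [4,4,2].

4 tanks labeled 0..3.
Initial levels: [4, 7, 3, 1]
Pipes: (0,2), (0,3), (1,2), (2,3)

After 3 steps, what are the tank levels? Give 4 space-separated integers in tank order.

Step 1: flows [0->2,0->3,1->2,2->3] -> levels [2 6 4 3]
Step 2: flows [2->0,3->0,1->2,2->3] -> levels [4 5 3 3]
Step 3: flows [0->2,0->3,1->2,2=3] -> levels [2 4 5 4]

Answer: 2 4 5 4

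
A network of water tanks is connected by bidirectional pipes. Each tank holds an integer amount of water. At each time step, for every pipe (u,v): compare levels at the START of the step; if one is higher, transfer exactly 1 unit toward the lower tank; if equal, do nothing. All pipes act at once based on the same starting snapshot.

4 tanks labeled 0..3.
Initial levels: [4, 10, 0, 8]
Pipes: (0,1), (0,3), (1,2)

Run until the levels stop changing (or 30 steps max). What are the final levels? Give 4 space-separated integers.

Step 1: flows [1->0,3->0,1->2] -> levels [6 8 1 7]
Step 2: flows [1->0,3->0,1->2] -> levels [8 6 2 6]
Step 3: flows [0->1,0->3,1->2] -> levels [6 6 3 7]
Step 4: flows [0=1,3->0,1->2] -> levels [7 5 4 6]
Step 5: flows [0->1,0->3,1->2] -> levels [5 5 5 7]
Step 6: flows [0=1,3->0,1=2] -> levels [6 5 5 6]
Step 7: flows [0->1,0=3,1=2] -> levels [5 6 5 6]
Step 8: flows [1->0,3->0,1->2] -> levels [7 4 6 5]
Step 9: flows [0->1,0->3,2->1] -> levels [5 6 5 6]
  -> period-2 cycle: step 9 state = step 7 state; never stabilizes
  -> state at step 30: (30-7) mod 2 = 1, same as step 8 -> [7 4 6 5]

Answer: 7 4 6 5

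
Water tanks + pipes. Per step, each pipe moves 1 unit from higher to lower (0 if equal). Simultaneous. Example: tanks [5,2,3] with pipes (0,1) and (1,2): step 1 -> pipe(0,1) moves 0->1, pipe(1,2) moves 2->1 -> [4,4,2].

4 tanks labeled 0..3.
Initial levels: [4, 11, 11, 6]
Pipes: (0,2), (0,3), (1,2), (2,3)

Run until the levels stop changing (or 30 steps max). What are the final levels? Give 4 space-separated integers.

Step 1: flows [2->0,3->0,1=2,2->3] -> levels [6 11 9 6]
Step 2: flows [2->0,0=3,1->2,2->3] -> levels [7 10 8 7]
Step 3: flows [2->0,0=3,1->2,2->3] -> levels [8 9 7 8]
Step 4: flows [0->2,0=3,1->2,3->2] -> levels [7 8 10 7]
Step 5: flows [2->0,0=3,2->1,2->3] -> levels [8 9 7 8]
  -> period-2 cycle: step 5 state = step 3 state; never stabilizes
  -> state at step 30: (30-3) mod 2 = 1, same as step 4 -> [7 8 10 7]

Answer: 7 8 10 7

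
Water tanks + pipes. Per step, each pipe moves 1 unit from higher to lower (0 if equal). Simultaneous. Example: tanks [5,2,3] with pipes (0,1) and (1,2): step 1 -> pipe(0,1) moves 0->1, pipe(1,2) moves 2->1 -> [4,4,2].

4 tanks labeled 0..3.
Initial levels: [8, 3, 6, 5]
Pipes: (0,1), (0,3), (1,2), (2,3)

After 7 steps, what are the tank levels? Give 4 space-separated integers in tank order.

Step 1: flows [0->1,0->3,2->1,2->3] -> levels [6 5 4 7]
Step 2: flows [0->1,3->0,1->2,3->2] -> levels [6 5 6 5]
Step 3: flows [0->1,0->3,2->1,2->3] -> levels [4 7 4 7]
Step 4: flows [1->0,3->0,1->2,3->2] -> levels [6 5 6 5]
  -> period-2 cycle: step 4 state = step 2 state
  -> state at step 7: (7-2) mod 2 = 1, same as step 3 -> [4 7 4 7]

Answer: 4 7 4 7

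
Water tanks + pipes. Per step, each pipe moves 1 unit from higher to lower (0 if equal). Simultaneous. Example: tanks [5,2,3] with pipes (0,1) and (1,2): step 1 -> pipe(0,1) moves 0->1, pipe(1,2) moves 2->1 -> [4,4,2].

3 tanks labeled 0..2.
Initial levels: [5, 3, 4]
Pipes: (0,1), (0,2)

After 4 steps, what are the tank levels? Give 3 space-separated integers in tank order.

Step 1: flows [0->1,0->2] -> levels [3 4 5]
Step 2: flows [1->0,2->0] -> levels [5 3 4]
  -> period-2 cycle: step 2 state = step 0 state
  -> state at step 4: (4-0) mod 2 = 0, same as step 0 -> [5 3 4]

Answer: 5 3 4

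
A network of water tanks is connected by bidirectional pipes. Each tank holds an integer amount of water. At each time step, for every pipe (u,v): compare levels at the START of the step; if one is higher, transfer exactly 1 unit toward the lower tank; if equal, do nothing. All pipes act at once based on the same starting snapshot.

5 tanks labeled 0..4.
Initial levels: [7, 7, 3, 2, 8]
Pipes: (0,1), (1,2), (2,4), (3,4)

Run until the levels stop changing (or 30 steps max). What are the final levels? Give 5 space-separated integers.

Answer: 7 5 6 5 4

Derivation:
Step 1: flows [0=1,1->2,4->2,4->3] -> levels [7 6 5 3 6]
Step 2: flows [0->1,1->2,4->2,4->3] -> levels [6 6 7 4 4]
Step 3: flows [0=1,2->1,2->4,3=4] -> levels [6 7 5 4 5]
Step 4: flows [1->0,1->2,2=4,4->3] -> levels [7 5 6 5 4]
Step 5: flows [0->1,2->1,2->4,3->4] -> levels [6 7 4 4 6]
Step 6: flows [1->0,1->2,4->2,4->3] -> levels [7 5 6 5 4]
  -> period-2 cycle: step 6 state = step 4 state; never stabilizes
  -> state at step 30: (30-4) mod 2 = 0, same as step 4 -> [7 5 6 5 4]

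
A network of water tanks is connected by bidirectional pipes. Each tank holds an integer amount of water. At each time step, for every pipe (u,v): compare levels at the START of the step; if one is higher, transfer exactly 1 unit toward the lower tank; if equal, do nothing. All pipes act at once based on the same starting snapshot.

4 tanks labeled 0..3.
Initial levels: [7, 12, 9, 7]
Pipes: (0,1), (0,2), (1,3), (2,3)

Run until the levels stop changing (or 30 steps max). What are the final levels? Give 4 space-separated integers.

Step 1: flows [1->0,2->0,1->3,2->3] -> levels [9 10 7 9]
Step 2: flows [1->0,0->2,1->3,3->2] -> levels [9 8 9 9]
Step 3: flows [0->1,0=2,3->1,2=3] -> levels [8 10 9 8]
Step 4: flows [1->0,2->0,1->3,2->3] -> levels [10 8 7 10]
Step 5: flows [0->1,0->2,3->1,3->2] -> levels [8 10 9 8]
  -> period-2 cycle: step 5 state = step 3 state; never stabilizes
  -> state at step 30: (30-3) mod 2 = 1, same as step 4 -> [10 8 7 10]

Answer: 10 8 7 10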